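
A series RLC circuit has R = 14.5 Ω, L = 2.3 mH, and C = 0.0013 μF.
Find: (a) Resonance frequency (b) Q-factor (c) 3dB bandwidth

Step 1 — Resonance: ω₀ = 1/√(LC) = 1/√(0.0023·1.3e-09) = 5.783e+05 rad/s.
Step 2 — f₀ = ω₀/(2π) = 9.204e+04 Hz.
Step 3 — Series Q: Q = ω₀L/R = 5.783e+05·0.0023/14.5 = 91.73.
Step 4 — Bandwidth: Δω = ω₀/Q = 6304 rad/s; BW = Δω/(2π) = 1003 Hz.

(a) f₀ = 9.204e+04 Hz  (b) Q = 91.73  (c) BW = 1003 Hz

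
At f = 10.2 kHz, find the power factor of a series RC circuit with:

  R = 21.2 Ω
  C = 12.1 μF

Step 1 — Angular frequency: ω = 2π·f = 2π·1.02e+04 = 6.409e+04 rad/s.
Step 2 — Component impedances:
  R: Z = R = 21.2 Ω
  C: Z = 1/(jωC) = -j/(ω·C) = 0 - j1.29 Ω
Step 3 — Series combination: Z_total = R + C = 21.2 - j1.29 Ω = 21.24∠-3.5° Ω.
Step 4 — Power factor: PF = cos(φ) = Re(Z)/|Z| = 21.2/21.239 = 0.9982.
Step 5 — Type: Im(Z) = -1.29 ⇒ leading (phase φ = -3.5°).

PF = 0.9982 (leading, φ = -3.5°)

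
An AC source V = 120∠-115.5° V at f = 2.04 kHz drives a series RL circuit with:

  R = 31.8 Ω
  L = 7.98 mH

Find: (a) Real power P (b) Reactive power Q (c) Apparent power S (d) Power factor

Step 1 — Angular frequency: ω = 2π·f = 2π·2040 = 1.282e+04 rad/s.
Step 2 — Component impedances:
  R: Z = R = 31.8 Ω
  L: Z = jωL = j·1.282e+04·0.00798 = 0 + j102.3 Ω
Step 3 — Series combination: Z_total = R + L = 31.8 + j102.3 Ω = 107.1∠72.7° Ω.
Step 4 — Source phasor: V = 120∠-115.5° V = -51.66 - j108.3 V.
Step 5 — Current: I = V / Z = -1.109 + j0.1604 A = 1.12∠171.8° A.
Step 6 — Complex power: S = V·I* = 39.91 + j128.4 VA.
Step 7 — Real power: P = Re(S) = 39.91 W.
Step 8 — Reactive power: Q = Im(S) = 128.4 VAR.
Step 9 — Apparent power: |S| = 134.4 VA.
Step 10 — Power factor: PF = P/|S| = 0.2969 (lagging).

(a) P = 39.91 W  (b) Q = 128.4 VAR  (c) S = 134.4 VA  (d) PF = 0.2969 (lagging)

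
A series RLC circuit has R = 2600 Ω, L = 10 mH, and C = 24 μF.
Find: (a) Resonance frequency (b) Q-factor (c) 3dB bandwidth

Step 1 — Resonance: ω₀ = 1/√(LC) = 1/√(0.01·2.4e-05) = 2041 rad/s.
Step 2 — f₀ = ω₀/(2π) = 324.9 Hz.
Step 3 — Series Q: Q = ω₀L/R = 2041·0.01/2600 = 0.007851.
Step 4 — Bandwidth: Δω = ω₀/Q = 2.6e+05 rad/s; BW = Δω/(2π) = 4.138e+04 Hz.

(a) f₀ = 324.9 Hz  (b) Q = 0.007851  (c) BW = 4.138e+04 Hz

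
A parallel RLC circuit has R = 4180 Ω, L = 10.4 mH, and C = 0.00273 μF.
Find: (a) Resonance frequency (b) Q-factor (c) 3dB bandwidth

Step 1 — Resonance: ω₀ = 1/√(LC) = 1/√(0.0104·2.73e-09) = 1.877e+05 rad/s.
Step 2 — f₀ = ω₀/(2π) = 2.987e+04 Hz.
Step 3 — Parallel Q: Q = R/(ω₀L) = 4180/(1.877e+05·0.0104) = 2.142.
Step 4 — Bandwidth: Δω = ω₀/Q = 8.763e+04 rad/s; BW = Δω/(2π) = 1.395e+04 Hz.

(a) f₀ = 2.987e+04 Hz  (b) Q = 2.142  (c) BW = 1.395e+04 Hz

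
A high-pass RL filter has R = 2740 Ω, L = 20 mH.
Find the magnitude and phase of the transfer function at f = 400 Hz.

Step 1 — Angular frequency: ω = 2π·400 = 2513 rad/s.
Step 2 — Transfer function: H(jω) = jωL/(R + jωL).
Step 3 — Numerator jωL = j·50.27; denominator R + jωL = 2740 + j50.27.
Step 4 — H = 0.0003364 + j0.01834.
Step 5 — Magnitude: |H| = 0.01834 (-34.7 dB); phase: φ = 88.9°.

|H| = 0.01834 (-34.7 dB), φ = 88.9°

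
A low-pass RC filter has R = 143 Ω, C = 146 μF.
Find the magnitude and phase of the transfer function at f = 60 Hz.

Step 1 — Angular frequency: ω = 2π·60 = 377 rad/s.
Step 2 — Transfer function: H(jω) = 1/(1 + jωRC).
Step 3 — Denominator: 1 + jωRC = 1 + j·377·143·0.000146 = 1 + j7.871.
Step 4 — H = 0.01589 - j0.125.
Step 5 — Magnitude: |H| = 0.126 (-18.0 dB); phase: φ = -82.8°.

|H| = 0.126 (-18.0 dB), φ = -82.8°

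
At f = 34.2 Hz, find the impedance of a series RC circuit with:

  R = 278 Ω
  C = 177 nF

Step 1 — Angular frequency: ω = 2π·f = 2π·34.2 = 214.9 rad/s.
Step 2 — Component impedances:
  R: Z = R = 278 Ω
  C: Z = 1/(jωC) = -j/(ω·C) = 0 - j2.629e+04 Ω
Step 3 — Series combination: Z_total = R + C = 278 - j2.629e+04 Ω = 2.629e+04∠-89.4° Ω.

Z = 278 - j2.629e+04 Ω = 2.629e+04∠-89.4° Ω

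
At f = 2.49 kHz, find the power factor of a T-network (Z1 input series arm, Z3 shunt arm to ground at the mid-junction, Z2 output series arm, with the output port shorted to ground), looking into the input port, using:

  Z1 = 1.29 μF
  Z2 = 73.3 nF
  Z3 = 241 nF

Step 1 — Angular frequency: ω = 2π·f = 2π·2490 = 1.565e+04 rad/s.
Step 2 — Component impedances:
  Z1: Z = 1/(jωC) = -j/(ω·C) = 0 - j49.55 Ω
  Z2: Z = 1/(jωC) = -j/(ω·C) = 0 - j872 Ω
  Z3: Z = 1/(jωC) = -j/(ω·C) = 0 - j265.2 Ω
Step 3 — With the output port shorted to ground, the output series arm Z2 runs from the junction to ground; the shunt arm Z3 also runs from the junction to ground. They appear in parallel: Z3 || Z2 = 0 - j203.4 Ω.
Step 4 — Series with input arm Z1: Z_in = Z1 + (Z3 || Z2) = 0 - j252.9 Ω = 252.9∠-90.0° Ω.
Step 5 — Power factor: PF = cos(φ) = Re(Z)/|Z| = 0/252.9 = 0.
Step 6 — Type: Im(Z) = -252.9 ⇒ leading (phase φ = -90.0°).

PF = 0 (leading, φ = -90.0°)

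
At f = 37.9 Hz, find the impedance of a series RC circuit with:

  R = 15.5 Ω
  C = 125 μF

Step 1 — Angular frequency: ω = 2π·f = 2π·37.9 = 238.1 rad/s.
Step 2 — Component impedances:
  R: Z = R = 15.5 Ω
  C: Z = 1/(jωC) = -j/(ω·C) = 0 - j33.59 Ω
Step 3 — Series combination: Z_total = R + C = 15.5 - j33.59 Ω = 37∠-65.2° Ω.

Z = 15.5 - j33.59 Ω = 37∠-65.2° Ω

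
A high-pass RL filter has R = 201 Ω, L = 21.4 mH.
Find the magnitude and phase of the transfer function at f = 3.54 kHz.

Step 1 — Angular frequency: ω = 2π·3540 = 2.224e+04 rad/s.
Step 2 — Transfer function: H(jω) = jωL/(R + jωL).
Step 3 — Numerator jωL = j·476; denominator R + jωL = 201 + j476.
Step 4 — H = 0.8487 + j0.3584.
Step 5 — Magnitude: |H| = 0.9212 (-0.7 dB); phase: φ = 22.9°.

|H| = 0.9212 (-0.7 dB), φ = 22.9°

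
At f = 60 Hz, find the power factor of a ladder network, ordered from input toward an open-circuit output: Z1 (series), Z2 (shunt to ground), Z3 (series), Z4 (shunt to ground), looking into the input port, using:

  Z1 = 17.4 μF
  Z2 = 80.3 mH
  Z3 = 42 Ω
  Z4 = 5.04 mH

Step 1 — Angular frequency: ω = 2π·f = 2π·60 = 377 rad/s.
Step 2 — Component impedances:
  Z1: Z = 1/(jωC) = -j/(ω·C) = 0 - j152.4 Ω
  Z2: Z = jωL = j·377·0.0803 = 0 + j30.27 Ω
  Z3: Z = R = 42 Ω
  Z4: Z = jωL = j·377·0.00504 = 0 + j1.9 Ω
Step 3 — Ladder network (open output): work backward from the far end, alternating series and parallel combinations. Z_in = 13.75 - j132.7 Ω = 133.4∠-84.1° Ω.
Step 4 — Power factor: PF = cos(φ) = Re(Z)/|Z| = 13.75/133.4 = 0.1031.
Step 5 — Type: Im(Z) = -132.7 ⇒ leading (phase φ = -84.1°).

PF = 0.1031 (leading, φ = -84.1°)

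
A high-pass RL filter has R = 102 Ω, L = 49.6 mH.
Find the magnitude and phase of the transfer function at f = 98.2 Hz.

Step 1 — Angular frequency: ω = 2π·98.2 = 617 rad/s.
Step 2 — Transfer function: H(jω) = jωL/(R + jωL).
Step 3 — Numerator jωL = j·30.6; denominator R + jωL = 102 + j30.6.
Step 4 — H = 0.08259 + j0.2753.
Step 5 — Magnitude: |H| = 0.2874 (-10.8 dB); phase: φ = 73.3°.

|H| = 0.2874 (-10.8 dB), φ = 73.3°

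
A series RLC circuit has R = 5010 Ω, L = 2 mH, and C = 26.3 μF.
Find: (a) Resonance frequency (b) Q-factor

Step 1 — Resonance condition Im(Z)=0 gives ω₀ = 1/√(LC).
Step 2 — ω₀ = 1/√(0.002·2.63e-05) = 4360 rad/s.
Step 3 — f₀ = ω₀/(2π) = 693.9 Hz.
Step 4 — Series Q: Q = ω₀L/R = 4360·0.002/5010 = 0.001741.

(a) f₀ = 693.9 Hz  (b) Q = 0.001741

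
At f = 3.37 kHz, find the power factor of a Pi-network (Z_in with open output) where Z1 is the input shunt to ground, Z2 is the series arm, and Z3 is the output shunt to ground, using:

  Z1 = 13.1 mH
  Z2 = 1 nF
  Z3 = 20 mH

Step 1 — Angular frequency: ω = 2π·f = 2π·3370 = 2.117e+04 rad/s.
Step 2 — Component impedances:
  Z1: Z = jωL = j·2.117e+04·0.0131 = 0 + j277.4 Ω
  Z2: Z = 1/(jωC) = -j/(ω·C) = 0 - j4.723e+04 Ω
  Z3: Z = jωL = j·2.117e+04·0.02 = 0 + j423.5 Ω
Step 3 — With open output, the series arm Z2 and the output shunt Z3 appear in series to ground: Z2 + Z3 = 0 - j4.68e+04 Ω.
Step 4 — Parallel with input shunt Z1: Z_in = Z1 || (Z2 + Z3) = 0 + j279 Ω = 279∠90.0° Ω.
Step 5 — Power factor: PF = cos(φ) = Re(Z)/|Z| = -0/279 = -0.
Step 6 — Type: Im(Z) = 279 ⇒ lagging (phase φ = 90.0°).

PF = -0 (lagging, φ = 90.0°)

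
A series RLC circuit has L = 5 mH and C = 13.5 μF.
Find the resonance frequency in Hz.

Step 1 — Resonance condition Im(Z)=0 gives ω₀ = 1/√(LC).
Step 2 — ω₀ = 1/√(0.005·1.35e-05) = 3849 rad/s.
Step 3 — f₀ = ω₀/(2π) = 612.6 Hz.

f₀ = 612.6 Hz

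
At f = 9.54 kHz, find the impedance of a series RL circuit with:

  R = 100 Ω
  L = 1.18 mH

Step 1 — Angular frequency: ω = 2π·f = 2π·9540 = 5.994e+04 rad/s.
Step 2 — Component impedances:
  R: Z = R = 100 Ω
  L: Z = jωL = j·5.994e+04·0.00118 = 0 + j70.73 Ω
Step 3 — Series combination: Z_total = R + L = 100 + j70.73 Ω = 122.5∠35.3° Ω.

Z = 100 + j70.73 Ω = 122.5∠35.3° Ω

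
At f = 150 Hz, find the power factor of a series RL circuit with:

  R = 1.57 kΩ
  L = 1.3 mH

Step 1 — Angular frequency: ω = 2π·f = 2π·150 = 942.5 rad/s.
Step 2 — Component impedances:
  R: Z = R = 1570 Ω
  L: Z = jωL = j·942.5·0.0013 = 0 + j1.225 Ω
Step 3 — Series combination: Z_total = R + L = 1570 + j1.225 Ω = 1570∠0.0° Ω.
Step 4 — Power factor: PF = cos(φ) = Re(Z)/|Z| = 1570/1570 = 1.
Step 5 — Type: Im(Z) = 1.225 ⇒ lagging (phase φ = 0.0°).

PF = 1 (lagging, φ = 0.0°)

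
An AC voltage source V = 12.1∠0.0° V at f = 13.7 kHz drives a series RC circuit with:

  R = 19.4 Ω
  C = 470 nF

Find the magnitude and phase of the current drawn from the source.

Step 1 — Angular frequency: ω = 2π·f = 2π·1.37e+04 = 8.608e+04 rad/s.
Step 2 — Component impedances:
  R: Z = R = 19.4 Ω
  C: Z = 1/(jωC) = -j/(ω·C) = 0 - j24.72 Ω
Step 3 — Series combination: Z_total = R + C = 19.4 - j24.72 Ω = 31.42∠-51.9° Ω.
Step 4 — Source phasor: V = 12.1∠0.0° V = 12.1 V.
Step 5 — Ohm's law: I = V / Z_total = (12.1) / (19.4 - j24.72) = 0.2378 + j0.3029 A.
Step 6 — Convert to polar: |I| = 0.3851 A, ∠I = 51.9°.

I = 0.3851∠51.9° A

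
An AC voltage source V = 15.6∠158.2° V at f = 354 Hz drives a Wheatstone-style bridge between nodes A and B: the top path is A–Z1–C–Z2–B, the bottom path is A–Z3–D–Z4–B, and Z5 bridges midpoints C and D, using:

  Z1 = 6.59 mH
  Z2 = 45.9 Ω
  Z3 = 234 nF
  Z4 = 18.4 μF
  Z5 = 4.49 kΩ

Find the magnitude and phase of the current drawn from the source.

Step 1 — Angular frequency: ω = 2π·f = 2π·354 = 2224 rad/s.
Step 2 — Component impedances:
  Z1: Z = jωL = j·2224·0.00659 = 0 + j14.66 Ω
  Z2: Z = R = 45.9 Ω
  Z3: Z = 1/(jωC) = -j/(ω·C) = 0 - j1921 Ω
  Z4: Z = 1/(jωC) = -j/(ω·C) = 0 - j24.43 Ω
  Z5: Z = R = 4490 Ω
Step 3 — Bridge requires nodal analysis (the Z5 bridge couples midpoints C and D, so the two paths cannot be reduced to a simple series/parallel combination). Setting node B to ground and injecting 1 A at node A, the 3-node admittance system at A, C, D solves to V_A = Z_AB = 46.11 + j13.69 Ω = 48.1∠16.5° Ω.
Step 4 — Source phasor: V = 15.6∠158.2° V = -14.48 + j5.793 V.
Step 5 — Ohm's law: I = V / Z_total = (-14.48 + j5.793) / (46.11 + j13.69) = -0.2544 + j0.2011 A.
Step 6 — Convert to polar: |I| = 0.3243 A, ∠I = 141.7°.

I = 0.3243∠141.7° A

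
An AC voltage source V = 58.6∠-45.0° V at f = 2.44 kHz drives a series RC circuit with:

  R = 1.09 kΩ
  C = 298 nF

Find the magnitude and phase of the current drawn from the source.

Step 1 — Angular frequency: ω = 2π·f = 2π·2440 = 1.533e+04 rad/s.
Step 2 — Component impedances:
  R: Z = R = 1090 Ω
  C: Z = 1/(jωC) = -j/(ω·C) = 0 - j218.9 Ω
Step 3 — Series combination: Z_total = R + C = 1090 - j218.9 Ω = 1112∠-11.4° Ω.
Step 4 — Source phasor: V = 58.6∠-45.0° V = 41.44 - j41.44 V.
Step 5 — Ohm's law: I = V / Z_total = (41.44 - j41.44) / (1090 - j218.9) = 0.04388 - j0.0292 A.
Step 6 — Convert to polar: |I| = 0.05271 A, ∠I = -33.6°.

I = 0.05271∠-33.6° A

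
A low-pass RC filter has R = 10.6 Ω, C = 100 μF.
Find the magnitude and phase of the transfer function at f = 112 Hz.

Step 1 — Angular frequency: ω = 2π·112 = 703.7 rad/s.
Step 2 — Transfer function: H(jω) = 1/(1 + jωRC).
Step 3 — Denominator: 1 + jωRC = 1 + j·703.7·10.6·0.0001 = 1 + j0.7459.
Step 4 — H = 0.6425 - j0.4793.
Step 5 — Magnitude: |H| = 0.8016 (-1.9 dB); phase: φ = -36.7°.

|H| = 0.8016 (-1.9 dB), φ = -36.7°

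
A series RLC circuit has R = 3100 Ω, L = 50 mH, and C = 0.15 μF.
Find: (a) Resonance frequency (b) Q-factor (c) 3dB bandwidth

Step 1 — Resonance condition Im(Z)=0 gives ω₀ = 1/√(LC).
Step 2 — ω₀ = 1/√(0.05·1.5e-07) = 1.155e+04 rad/s.
Step 3 — f₀ = ω₀/(2π) = 1838 Hz.
Step 4 — Series Q: Q = ω₀L/R = 1.155e+04·0.05/3100 = 0.1862.
Step 5 — 3dB bandwidth: Δω = ω₀/Q = 6.2e+04 rad/s; BW = Δω/(2π) = 9868 Hz.

(a) f₀ = 1838 Hz  (b) Q = 0.1862  (c) BW = 9868 Hz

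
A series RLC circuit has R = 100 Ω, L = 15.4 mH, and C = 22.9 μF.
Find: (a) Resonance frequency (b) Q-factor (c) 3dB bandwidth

Step 1 — Resonance: ω₀ = 1/√(LC) = 1/√(0.0154·2.29e-05) = 1684 rad/s.
Step 2 — f₀ = ω₀/(2π) = 268 Hz.
Step 3 — Series Q: Q = ω₀L/R = 1684·0.0154/100 = 0.2593.
Step 4 — Bandwidth: Δω = ω₀/Q = 6494 rad/s; BW = Δω/(2π) = 1033 Hz.

(a) f₀ = 268 Hz  (b) Q = 0.2593  (c) BW = 1033 Hz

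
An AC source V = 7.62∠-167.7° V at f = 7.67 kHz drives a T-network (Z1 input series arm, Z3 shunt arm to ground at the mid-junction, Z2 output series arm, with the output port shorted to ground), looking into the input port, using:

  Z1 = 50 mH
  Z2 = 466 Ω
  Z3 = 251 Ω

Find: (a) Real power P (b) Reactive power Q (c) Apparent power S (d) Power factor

Step 1 — Angular frequency: ω = 2π·f = 2π·7670 = 4.819e+04 rad/s.
Step 2 — Component impedances:
  Z1: Z = jωL = j·4.819e+04·0.05 = 0 + j2410 Ω
  Z2: Z = R = 466 Ω
  Z3: Z = R = 251 Ω
Step 3 — With the output port shorted to ground, the output series arm Z2 runs from the junction to ground; the shunt arm Z3 also runs from the junction to ground. They appear in parallel: Z3 || Z2 = 163.1 Ω.
Step 4 — Series with input arm Z1: Z_in = Z1 + (Z3 || Z2) = 163.1 + j2410 Ω = 2415∠86.1° Ω.
Step 5 — Source phasor: V = 7.62∠-167.7° V = -7.445 - j1.623 V.
Step 6 — Current: I = V / Z = -0.0008788 + j0.00303 A = 0.003155∠106.2° A.
Step 7 — Complex power: S = V·I* = 0.001624 + j0.02399 VA.
Step 8 — Real power: P = Re(S) = 0.001624 W.
Step 9 — Reactive power: Q = Im(S) = 0.02399 VAR.
Step 10 — Apparent power: |S| = 0.02404 VA.
Step 11 — Power factor: PF = P/|S| = 0.06755 (lagging).

(a) P = 0.001624 W  (b) Q = 0.02399 VAR  (c) S = 0.02404 VA  (d) PF = 0.06755 (lagging)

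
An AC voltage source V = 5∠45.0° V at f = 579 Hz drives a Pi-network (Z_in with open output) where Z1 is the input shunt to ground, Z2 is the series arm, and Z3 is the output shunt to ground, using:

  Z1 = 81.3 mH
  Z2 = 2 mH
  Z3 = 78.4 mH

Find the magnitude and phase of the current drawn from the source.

Step 1 — Angular frequency: ω = 2π·f = 2π·579 = 3638 rad/s.
Step 2 — Component impedances:
  Z1: Z = jωL = j·3638·0.0813 = 0 + j295.8 Ω
  Z2: Z = jωL = j·3638·0.002 = 0 + j7.276 Ω
  Z3: Z = jωL = j·3638·0.0784 = 0 + j285.2 Ω
Step 3 — With open output, the series arm Z2 and the output shunt Z3 appear in series to ground: Z2 + Z3 = 0 + j292.5 Ω.
Step 4 — Parallel with input shunt Z1: Z_in = Z1 || (Z2 + Z3) = 0 + j147.1 Ω = 147.1∠90.0° Ω.
Step 5 — Source phasor: V = 5∠45.0° V = 3.536 + j3.536 V.
Step 6 — Ohm's law: I = V / Z_total = (3.536 + j3.536) / (0 + j147.1) = 0.02404 - j0.02404 A.
Step 7 — Convert to polar: |I| = 0.034 A, ∠I = -45.0°.

I = 0.034∠-45.0° A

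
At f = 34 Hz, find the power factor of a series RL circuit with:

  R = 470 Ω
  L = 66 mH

Step 1 — Angular frequency: ω = 2π·f = 2π·34 = 213.6 rad/s.
Step 2 — Component impedances:
  R: Z = R = 470 Ω
  L: Z = jωL = j·213.6·0.066 = 0 + j14.1 Ω
Step 3 — Series combination: Z_total = R + L = 470 + j14.1 Ω = 470.2∠1.7° Ω.
Step 4 — Power factor: PF = cos(φ) = Re(Z)/|Z| = 470/470.2 = 0.9996.
Step 5 — Type: Im(Z) = 14.1 ⇒ lagging (phase φ = 1.7°).

PF = 0.9996 (lagging, φ = 1.7°)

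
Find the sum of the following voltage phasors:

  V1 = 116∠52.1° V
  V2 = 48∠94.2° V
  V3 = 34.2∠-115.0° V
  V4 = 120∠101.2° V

Step 1 — Convert each phasor to rectangular form:
  V1 = 116·(cos(52.1°) + j·sin(52.1°)) = 71.26 + j91.53 V
  V2 = 48·(cos(94.2°) + j·sin(94.2°)) = -3.515 + j47.87 V
  V3 = 34.2·(cos(-115.0°) + j·sin(-115.0°)) = -14.45 - j31 V
  V4 = 120·(cos(101.2°) + j·sin(101.2°)) = -23.31 + j117.7 V
Step 2 — Sum components: V_total = 29.98 + j226.1 V.
Step 3 — Convert to polar: |V_total| = 228.1 V, ∠V_total = 82.4°.

V_total = 228.1∠82.4° V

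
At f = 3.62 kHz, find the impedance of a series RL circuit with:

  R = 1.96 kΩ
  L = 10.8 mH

Step 1 — Angular frequency: ω = 2π·f = 2π·3620 = 2.275e+04 rad/s.
Step 2 — Component impedances:
  R: Z = R = 1960 Ω
  L: Z = jωL = j·2.275e+04·0.0108 = 0 + j245.6 Ω
Step 3 — Series combination: Z_total = R + L = 1960 + j245.6 Ω = 1975∠7.1° Ω.

Z = 1960 + j245.6 Ω = 1975∠7.1° Ω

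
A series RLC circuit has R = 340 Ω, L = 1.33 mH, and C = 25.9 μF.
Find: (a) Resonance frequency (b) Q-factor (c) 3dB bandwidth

Step 1 — Resonance condition Im(Z)=0 gives ω₀ = 1/√(LC).
Step 2 — ω₀ = 1/√(0.00133·2.59e-05) = 5388 rad/s.
Step 3 — f₀ = ω₀/(2π) = 857.5 Hz.
Step 4 — Series Q: Q = ω₀L/R = 5388·0.00133/340 = 0.02108.
Step 5 — 3dB bandwidth: Δω = ω₀/Q = 2.556e+05 rad/s; BW = Δω/(2π) = 4.069e+04 Hz.

(a) f₀ = 857.5 Hz  (b) Q = 0.02108  (c) BW = 4.069e+04 Hz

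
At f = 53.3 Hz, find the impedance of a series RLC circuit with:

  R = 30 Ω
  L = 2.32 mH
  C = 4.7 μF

Step 1 — Angular frequency: ω = 2π·f = 2π·53.3 = 334.9 rad/s.
Step 2 — Component impedances:
  R: Z = R = 30 Ω
  L: Z = jωL = j·334.9·0.00232 = 0 + j0.777 Ω
  C: Z = 1/(jωC) = -j/(ω·C) = 0 - j635.3 Ω
Step 3 — Series combination: Z_total = R + L + C = 30 - j634.5 Ω = 635.3∠-87.3° Ω.

Z = 30 - j634.5 Ω = 635.3∠-87.3° Ω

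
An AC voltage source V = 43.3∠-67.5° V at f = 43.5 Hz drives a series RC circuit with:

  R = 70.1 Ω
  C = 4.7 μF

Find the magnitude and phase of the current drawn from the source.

Step 1 — Angular frequency: ω = 2π·f = 2π·43.5 = 273.3 rad/s.
Step 2 — Component impedances:
  R: Z = R = 70.1 Ω
  C: Z = 1/(jωC) = -j/(ω·C) = 0 - j778.5 Ω
Step 3 — Series combination: Z_total = R + C = 70.1 - j778.5 Ω = 781.6∠-84.9° Ω.
Step 4 — Source phasor: V = 43.3∠-67.5° V = 16.57 - j40 V.
Step 5 — Ohm's law: I = V / Z_total = (16.57 - j40) / (70.1 - j778.5) = 0.05288 + j0.01652 A.
Step 6 — Convert to polar: |I| = 0.0554 A, ∠I = 17.4°.

I = 0.0554∠17.4° A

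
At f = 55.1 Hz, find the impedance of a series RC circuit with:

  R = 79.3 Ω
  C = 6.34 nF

Step 1 — Angular frequency: ω = 2π·f = 2π·55.1 = 346.2 rad/s.
Step 2 — Component impedances:
  R: Z = R = 79.3 Ω
  C: Z = 1/(jωC) = -j/(ω·C) = 0 - j4.556e+05 Ω
Step 3 — Series combination: Z_total = R + C = 79.3 - j4.556e+05 Ω = 4.556e+05∠-90.0° Ω.

Z = 79.3 - j4.556e+05 Ω = 4.556e+05∠-90.0° Ω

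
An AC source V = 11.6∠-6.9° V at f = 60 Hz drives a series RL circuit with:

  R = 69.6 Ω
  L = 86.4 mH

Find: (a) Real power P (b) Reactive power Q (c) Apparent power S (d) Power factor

Step 1 — Angular frequency: ω = 2π·f = 2π·60 = 377 rad/s.
Step 2 — Component impedances:
  R: Z = R = 69.6 Ω
  L: Z = jωL = j·377·0.0864 = 0 + j32.57 Ω
Step 3 — Series combination: Z_total = R + L = 69.6 + j32.57 Ω = 76.84∠25.1° Ω.
Step 4 — Source phasor: V = 11.6∠-6.9° V = 11.52 - j1.394 V.
Step 5 — Current: I = V / Z = 0.128 - j0.07995 A = 0.151∠-32.0° A.
Step 6 — Complex power: S = V·I* = 1.586 + j0.7422 VA.
Step 7 — Real power: P = Re(S) = 1.586 W.
Step 8 — Reactive power: Q = Im(S) = 0.7422 VAR.
Step 9 — Apparent power: |S| = 1.751 VA.
Step 10 — Power factor: PF = P/|S| = 0.9057 (lagging).

(a) P = 1.586 W  (b) Q = 0.7422 VAR  (c) S = 1.751 VA  (d) PF = 0.9057 (lagging)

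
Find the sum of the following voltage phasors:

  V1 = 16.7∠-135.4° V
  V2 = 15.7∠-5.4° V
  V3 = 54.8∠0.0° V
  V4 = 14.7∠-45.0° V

Step 1 — Convert each phasor to rectangular form:
  V1 = 16.7·(cos(-135.4°) + j·sin(-135.4°)) = -11.89 - j11.73 V
  V2 = 15.7·(cos(-5.4°) + j·sin(-5.4°)) = 15.63 - j1.478 V
  V3 = 54.8·(cos(0.0°) + j·sin(0.0°)) = 54.8 V
  V4 = 14.7·(cos(-45.0°) + j·sin(-45.0°)) = 10.39 - j10.39 V
Step 2 — Sum components: V_total = 68.93 - j23.6 V.
Step 3 — Convert to polar: |V_total| = 72.86 V, ∠V_total = -18.9°.

V_total = 72.86∠-18.9° V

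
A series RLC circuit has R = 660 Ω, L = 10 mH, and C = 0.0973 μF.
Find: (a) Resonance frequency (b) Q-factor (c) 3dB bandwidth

Step 1 — Resonance: ω₀ = 1/√(LC) = 1/√(0.01·9.73e-08) = 3.206e+04 rad/s.
Step 2 — f₀ = ω₀/(2π) = 5102 Hz.
Step 3 — Series Q: Q = ω₀L/R = 3.206e+04·0.01/660 = 0.4857.
Step 4 — Bandwidth: Δω = ω₀/Q = 6.6e+04 rad/s; BW = Δω/(2π) = 1.05e+04 Hz.

(a) f₀ = 5102 Hz  (b) Q = 0.4857  (c) BW = 1.05e+04 Hz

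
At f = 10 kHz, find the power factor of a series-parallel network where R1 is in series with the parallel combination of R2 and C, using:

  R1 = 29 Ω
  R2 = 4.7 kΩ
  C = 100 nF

Step 1 — Angular frequency: ω = 2π·f = 2π·1e+04 = 6.283e+04 rad/s.
Step 2 — Component impedances:
  R1: Z = R = 29 Ω
  R2: Z = R = 4700 Ω
  C: Z = 1/(jωC) = -j/(ω·C) = 0 - j159.2 Ω
Step 3 — Parallel branch: R2 || C = 1/(1/R2 + 1/C) = 5.383 - j159 Ω.
Step 4 — Series with R1: Z_total = R1 + (R2 || C) = 34.38 - j159 Ω = 162.6∠-77.8° Ω.
Step 5 — Power factor: PF = cos(φ) = Re(Z)/|Z| = 34.38/162.6 = 0.2114.
Step 6 — Type: Im(Z) = -159 ⇒ leading (phase φ = -77.8°).

PF = 0.2114 (leading, φ = -77.8°)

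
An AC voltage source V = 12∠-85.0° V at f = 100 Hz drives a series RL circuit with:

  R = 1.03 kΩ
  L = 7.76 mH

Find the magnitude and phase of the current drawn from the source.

Step 1 — Angular frequency: ω = 2π·f = 2π·100 = 628.3 rad/s.
Step 2 — Component impedances:
  R: Z = R = 1030 Ω
  L: Z = jωL = j·628.3·0.00776 = 0 + j4.876 Ω
Step 3 — Series combination: Z_total = R + L = 1030 + j4.876 Ω = 1030∠0.3° Ω.
Step 4 — Source phasor: V = 12∠-85.0° V = 1.046 - j11.95 V.
Step 5 — Ohm's law: I = V / Z_total = (1.046 - j11.95) / (1030 + j4.876) = 0.0009604 - j0.01161 A.
Step 6 — Convert to polar: |I| = 0.01165 A, ∠I = -85.3°.

I = 0.01165∠-85.3° A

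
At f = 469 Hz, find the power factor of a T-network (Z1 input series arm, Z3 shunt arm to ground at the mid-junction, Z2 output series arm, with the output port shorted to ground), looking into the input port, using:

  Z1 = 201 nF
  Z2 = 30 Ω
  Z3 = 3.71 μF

Step 1 — Angular frequency: ω = 2π·f = 2π·469 = 2947 rad/s.
Step 2 — Component impedances:
  Z1: Z = 1/(jωC) = -j/(ω·C) = 0 - j1688 Ω
  Z2: Z = R = 30 Ω
  Z3: Z = 1/(jωC) = -j/(ω·C) = 0 - j91.47 Ω
Step 3 — With the output port shorted to ground, the output series arm Z2 runs from the junction to ground; the shunt arm Z3 also runs from the junction to ground. They appear in parallel: Z3 || Z2 = 27.09 - j8.884 Ω.
Step 4 — Series with input arm Z1: Z_in = Z1 + (Z3 || Z2) = 27.09 - j1697 Ω = 1697∠-89.1° Ω.
Step 5 — Power factor: PF = cos(φ) = Re(Z)/|Z| = 27.09/1697 = 0.01596.
Step 6 — Type: Im(Z) = -1697 ⇒ leading (phase φ = -89.1°).

PF = 0.01596 (leading, φ = -89.1°)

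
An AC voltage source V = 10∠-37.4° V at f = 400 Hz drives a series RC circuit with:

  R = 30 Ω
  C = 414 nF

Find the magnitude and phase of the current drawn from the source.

Step 1 — Angular frequency: ω = 2π·f = 2π·400 = 2513 rad/s.
Step 2 — Component impedances:
  R: Z = R = 30 Ω
  C: Z = 1/(jωC) = -j/(ω·C) = 0 - j961.1 Ω
Step 3 — Series combination: Z_total = R + C = 30 - j961.1 Ω = 961.5∠-88.2° Ω.
Step 4 — Source phasor: V = 10∠-37.4° V = 7.944 - j6.074 V.
Step 5 — Ohm's law: I = V / Z_total = (7.944 - j6.074) / (30 - j961.1) = 0.006571 + j0.008061 A.
Step 6 — Convert to polar: |I| = 0.0104 A, ∠I = 50.8°.

I = 0.0104∠50.8° A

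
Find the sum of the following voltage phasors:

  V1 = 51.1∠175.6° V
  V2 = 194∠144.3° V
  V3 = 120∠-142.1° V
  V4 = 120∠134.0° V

Step 1 — Convert each phasor to rectangular form:
  V1 = 51.1·(cos(175.6°) + j·sin(175.6°)) = -50.95 + j3.92 V
  V2 = 194·(cos(144.3°) + j·sin(144.3°)) = -157.5 + j113.2 V
  V3 = 120·(cos(-142.1°) + j·sin(-142.1°)) = -94.69 - j73.71 V
  V4 = 120·(cos(134.0°) + j·sin(134.0°)) = -83.36 + j86.32 V
Step 2 — Sum components: V_total = -386.5 + j129.7 V.
Step 3 — Convert to polar: |V_total| = 407.7 V, ∠V_total = 161.4°.

V_total = 407.7∠161.4° V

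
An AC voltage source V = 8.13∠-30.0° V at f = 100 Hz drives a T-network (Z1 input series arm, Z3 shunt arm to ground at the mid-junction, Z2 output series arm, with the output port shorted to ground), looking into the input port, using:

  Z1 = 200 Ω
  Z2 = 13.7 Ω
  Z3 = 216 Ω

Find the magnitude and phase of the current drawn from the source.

Step 1 — Angular frequency: ω = 2π·f = 2π·100 = 628.3 rad/s.
Step 2 — Component impedances:
  Z1: Z = R = 200 Ω
  Z2: Z = R = 13.7 Ω
  Z3: Z = R = 216 Ω
Step 3 — With the output port shorted to ground, the output series arm Z2 runs from the junction to ground; the shunt arm Z3 also runs from the junction to ground. They appear in parallel: Z3 || Z2 = 12.88 Ω.
Step 4 — Series with input arm Z1: Z_in = Z1 + (Z3 || Z2) = 212.9 Ω = 212.9∠0.0° Ω.
Step 5 — Source phasor: V = 8.13∠-30.0° V = 7.041 - j4.065 V.
Step 6 — Ohm's law: I = V / Z_total = (7.041 - j4.065) / (212.9) = 0.03307 - j0.0191 A.
Step 7 — Convert to polar: |I| = 0.03819 A, ∠I = -30.0°.

I = 0.03819∠-30.0° A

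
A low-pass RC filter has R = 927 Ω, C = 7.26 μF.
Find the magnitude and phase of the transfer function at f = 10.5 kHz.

Step 1 — Angular frequency: ω = 2π·1.05e+04 = 6.597e+04 rad/s.
Step 2 — Transfer function: H(jω) = 1/(1 + jωRC).
Step 3 — Denominator: 1 + jωRC = 1 + j·6.597e+04·927·7.26e-06 = 1 + j444.
Step 4 — H = 5.073e-06 - j0.002252.
Step 5 — Magnitude: |H| = 0.002252 (-52.9 dB); phase: φ = -89.9°.

|H| = 0.002252 (-52.9 dB), φ = -89.9°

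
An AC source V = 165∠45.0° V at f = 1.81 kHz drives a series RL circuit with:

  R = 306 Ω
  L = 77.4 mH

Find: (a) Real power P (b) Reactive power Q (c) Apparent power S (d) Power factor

Step 1 — Angular frequency: ω = 2π·f = 2π·1810 = 1.137e+04 rad/s.
Step 2 — Component impedances:
  R: Z = R = 306 Ω
  L: Z = jωL = j·1.137e+04·0.0774 = 0 + j880.2 Ω
Step 3 — Series combination: Z_total = R + L = 306 + j880.2 Ω = 931.9∠70.8° Ω.
Step 4 — Source phasor: V = 165∠45.0° V = 116.7 + j116.7 V.
Step 5 — Current: I = V / Z = 0.1594 - j0.07715 A = 0.1771∠-25.8° A.
Step 6 — Complex power: S = V·I* = 9.593 + j27.59 VA.
Step 7 — Real power: P = Re(S) = 9.593 W.
Step 8 — Reactive power: Q = Im(S) = 27.59 VAR.
Step 9 — Apparent power: |S| = 29.21 VA.
Step 10 — Power factor: PF = P/|S| = 0.3284 (lagging).

(a) P = 9.593 W  (b) Q = 27.59 VAR  (c) S = 29.21 VA  (d) PF = 0.3284 (lagging)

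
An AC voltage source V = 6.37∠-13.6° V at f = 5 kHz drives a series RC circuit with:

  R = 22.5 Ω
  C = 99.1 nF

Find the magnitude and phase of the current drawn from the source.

Step 1 — Angular frequency: ω = 2π·f = 2π·5000 = 3.142e+04 rad/s.
Step 2 — Component impedances:
  R: Z = R = 22.5 Ω
  C: Z = 1/(jωC) = -j/(ω·C) = 0 - j321.2 Ω
Step 3 — Series combination: Z_total = R + C = 22.5 - j321.2 Ω = 322∠-86.0° Ω.
Step 4 — Source phasor: V = 6.37∠-13.6° V = 6.191 - j1.498 V.
Step 5 — Ohm's law: I = V / Z_total = (6.191 - j1.498) / (22.5 - j321.2) = 0.005984 + j0.01886 A.
Step 6 — Convert to polar: |I| = 0.01978 A, ∠I = 72.4°.

I = 0.01978∠72.4° A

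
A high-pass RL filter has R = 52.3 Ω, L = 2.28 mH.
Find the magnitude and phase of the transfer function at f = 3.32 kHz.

Step 1 — Angular frequency: ω = 2π·3320 = 2.086e+04 rad/s.
Step 2 — Transfer function: H(jω) = jωL/(R + jωL).
Step 3 — Numerator jωL = j·47.56; denominator R + jωL = 52.3 + j47.56.
Step 4 — H = 0.4527 + j0.4978.
Step 5 — Magnitude: |H| = 0.6728 (-3.4 dB); phase: φ = 47.7°.

|H| = 0.6728 (-3.4 dB), φ = 47.7°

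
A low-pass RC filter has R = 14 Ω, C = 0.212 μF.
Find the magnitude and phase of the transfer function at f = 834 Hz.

Step 1 — Angular frequency: ω = 2π·834 = 5240 rad/s.
Step 2 — Transfer function: H(jω) = 1/(1 + jωRC).
Step 3 — Denominator: 1 + jωRC = 1 + j·5240·14·2.12e-07 = 1 + j0.01555.
Step 4 — H = 0.9998 - j0.01555.
Step 5 — Magnitude: |H| = 0.9999 (-0.0 dB); phase: φ = -0.9°.

|H| = 0.9999 (-0.0 dB), φ = -0.9°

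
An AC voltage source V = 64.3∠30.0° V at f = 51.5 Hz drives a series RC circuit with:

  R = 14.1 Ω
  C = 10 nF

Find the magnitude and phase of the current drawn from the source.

Step 1 — Angular frequency: ω = 2π·f = 2π·51.5 = 323.6 rad/s.
Step 2 — Component impedances:
  R: Z = R = 14.1 Ω
  C: Z = 1/(jωC) = -j/(ω·C) = 0 - j3.09e+05 Ω
Step 3 — Series combination: Z_total = R + C = 14.1 - j3.09e+05 Ω = 3.09e+05∠-90.0° Ω.
Step 4 — Source phasor: V = 64.3∠30.0° V = 55.69 + j32.15 V.
Step 5 — Ohm's law: I = V / Z_total = (55.69 + j32.15) / (14.1 - j3.09e+05) = -0.000104 + j0.0001802 A.
Step 6 — Convert to polar: |I| = 0.0002081 A, ∠I = 120.0°.

I = 0.0002081∠120.0° A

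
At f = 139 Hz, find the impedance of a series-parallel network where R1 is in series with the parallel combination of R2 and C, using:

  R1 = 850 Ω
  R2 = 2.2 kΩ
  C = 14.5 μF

Step 1 — Angular frequency: ω = 2π·f = 2π·139 = 873.4 rad/s.
Step 2 — Component impedances:
  R1: Z = R = 850 Ω
  R2: Z = R = 2200 Ω
  C: Z = 1/(jωC) = -j/(ω·C) = 0 - j78.97 Ω
Step 3 — Parallel branch: R2 || C = 1/(1/R2 + 1/C) = 2.831 - j78.86 Ω.
Step 4 — Series with R1: Z_total = R1 + (R2 || C) = 852.8 - j78.86 Ω = 856.5∠-5.3° Ω.

Z = 852.8 - j78.86 Ω = 856.5∠-5.3° Ω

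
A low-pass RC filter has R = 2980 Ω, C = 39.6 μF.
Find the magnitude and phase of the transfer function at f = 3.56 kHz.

Step 1 — Angular frequency: ω = 2π·3560 = 2.237e+04 rad/s.
Step 2 — Transfer function: H(jω) = 1/(1 + jωRC).
Step 3 — Denominator: 1 + jωRC = 1 + j·2.237e+04·2980·3.96e-05 = 1 + j2640.
Step 4 — H = 1.435e-07 - j0.0003788.
Step 5 — Magnitude: |H| = 0.0003788 (-68.4 dB); phase: φ = -90.0°.

|H| = 0.0003788 (-68.4 dB), φ = -90.0°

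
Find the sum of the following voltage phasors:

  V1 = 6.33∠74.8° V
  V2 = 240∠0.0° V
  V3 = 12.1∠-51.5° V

Step 1 — Convert each phasor to rectangular form:
  V1 = 6.33·(cos(74.8°) + j·sin(74.8°)) = 1.66 + j6.109 V
  V2 = 240·(cos(0.0°) + j·sin(0.0°)) = 240 V
  V3 = 12.1·(cos(-51.5°) + j·sin(-51.5°)) = 7.532 - j9.47 V
Step 2 — Sum components: V_total = 249.2 - j3.361 V.
Step 3 — Convert to polar: |V_total| = 249.2 V, ∠V_total = -0.8°.

V_total = 249.2∠-0.8° V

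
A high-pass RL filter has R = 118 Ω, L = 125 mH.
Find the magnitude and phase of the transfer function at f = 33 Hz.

Step 1 — Angular frequency: ω = 2π·33 = 207.3 rad/s.
Step 2 — Transfer function: H(jω) = jωL/(R + jωL).
Step 3 — Numerator jωL = j·25.92; denominator R + jωL = 118 + j25.92.
Step 4 — H = 0.04602 + j0.2095.
Step 5 — Magnitude: |H| = 0.2145 (-13.4 dB); phase: φ = 77.6°.

|H| = 0.2145 (-13.4 dB), φ = 77.6°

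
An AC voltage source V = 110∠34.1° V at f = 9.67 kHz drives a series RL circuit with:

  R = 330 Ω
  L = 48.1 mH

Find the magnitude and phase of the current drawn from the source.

Step 1 — Angular frequency: ω = 2π·f = 2π·9670 = 6.076e+04 rad/s.
Step 2 — Component impedances:
  R: Z = R = 330 Ω
  L: Z = jωL = j·6.076e+04·0.0481 = 0 + j2922 Ω
Step 3 — Series combination: Z_total = R + L = 330 + j2922 Ω = 2941∠83.6° Ω.
Step 4 — Source phasor: V = 110∠34.1° V = 91.09 + j61.67 V.
Step 5 — Ohm's law: I = V / Z_total = (91.09 + j61.67) / (330 + j2922) = 0.02431 - j0.02842 A.
Step 6 — Convert to polar: |I| = 0.0374 A, ∠I = -49.5°.

I = 0.0374∠-49.5° A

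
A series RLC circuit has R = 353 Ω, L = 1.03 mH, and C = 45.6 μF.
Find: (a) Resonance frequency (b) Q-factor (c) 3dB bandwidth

Step 1 — Resonance condition Im(Z)=0 gives ω₀ = 1/√(LC).
Step 2 — ω₀ = 1/√(0.00103·4.56e-05) = 4614 rad/s.
Step 3 — f₀ = ω₀/(2π) = 734.4 Hz.
Step 4 — Series Q: Q = ω₀L/R = 4614·0.00103/353 = 0.01346.
Step 5 — 3dB bandwidth: Δω = ω₀/Q = 3.427e+05 rad/s; BW = Δω/(2π) = 5.455e+04 Hz.

(a) f₀ = 734.4 Hz  (b) Q = 0.01346  (c) BW = 5.455e+04 Hz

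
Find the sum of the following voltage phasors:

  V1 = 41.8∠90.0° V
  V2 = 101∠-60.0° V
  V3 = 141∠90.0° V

Step 1 — Convert each phasor to rectangular form:
  V1 = 41.8·(cos(90.0°) + j·sin(90.0°)) = 0 + j41.8 V
  V2 = 101·(cos(-60.0°) + j·sin(-60.0°)) = 50.5 - j87.47 V
  V3 = 141·(cos(90.0°) + j·sin(90.0°)) = 0 + j141 V
Step 2 — Sum components: V_total = 50.5 + j95.33 V.
Step 3 — Convert to polar: |V_total| = 107.9 V, ∠V_total = 62.1°.

V_total = 107.9∠62.1° V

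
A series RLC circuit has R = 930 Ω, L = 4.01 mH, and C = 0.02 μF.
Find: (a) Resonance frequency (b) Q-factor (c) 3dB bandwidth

Step 1 — Resonance condition Im(Z)=0 gives ω₀ = 1/√(LC).
Step 2 — ω₀ = 1/√(0.00401·2e-08) = 1.117e+05 rad/s.
Step 3 — f₀ = ω₀/(2π) = 1.777e+04 Hz.
Step 4 — Series Q: Q = ω₀L/R = 1.117e+05·0.00401/930 = 0.4815.
Step 5 — 3dB bandwidth: Δω = ω₀/Q = 2.319e+05 rad/s; BW = Δω/(2π) = 3.691e+04 Hz.

(a) f₀ = 1.777e+04 Hz  (b) Q = 0.4815  (c) BW = 3.691e+04 Hz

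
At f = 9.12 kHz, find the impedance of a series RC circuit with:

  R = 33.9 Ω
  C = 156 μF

Step 1 — Angular frequency: ω = 2π·f = 2π·9120 = 5.73e+04 rad/s.
Step 2 — Component impedances:
  R: Z = R = 33.9 Ω
  C: Z = 1/(jωC) = -j/(ω·C) = 0 - j0.1119 Ω
Step 3 — Series combination: Z_total = R + C = 33.9 - j0.1119 Ω = 33.9∠-0.2° Ω.

Z = 33.9 - j0.1119 Ω = 33.9∠-0.2° Ω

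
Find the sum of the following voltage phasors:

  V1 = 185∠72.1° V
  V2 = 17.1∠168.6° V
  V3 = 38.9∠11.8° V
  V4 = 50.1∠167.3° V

Step 1 — Convert each phasor to rectangular form:
  V1 = 185·(cos(72.1°) + j·sin(72.1°)) = 56.86 + j176 V
  V2 = 17.1·(cos(168.6°) + j·sin(168.6°)) = -16.76 + j3.38 V
  V3 = 38.9·(cos(11.8°) + j·sin(11.8°)) = 38.08 + j7.955 V
  V4 = 50.1·(cos(167.3°) + j·sin(167.3°)) = -48.87 + j11.01 V
Step 2 — Sum components: V_total = 29.3 + j198.4 V.
Step 3 — Convert to polar: |V_total| = 200.5 V, ∠V_total = 81.6°.

V_total = 200.5∠81.6° V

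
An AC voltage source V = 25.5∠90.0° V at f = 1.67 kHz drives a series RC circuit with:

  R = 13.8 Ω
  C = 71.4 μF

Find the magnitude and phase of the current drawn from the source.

Step 1 — Angular frequency: ω = 2π·f = 2π·1670 = 1.049e+04 rad/s.
Step 2 — Component impedances:
  R: Z = R = 13.8 Ω
  C: Z = 1/(jωC) = -j/(ω·C) = 0 - j1.335 Ω
Step 3 — Series combination: Z_total = R + C = 13.8 - j1.335 Ω = 13.86∠-5.5° Ω.
Step 4 — Source phasor: V = 25.5∠90.0° V = 0 + j25.5 V.
Step 5 — Ohm's law: I = V / Z_total = (0 + j25.5) / (13.8 - j1.335) = -0.1771 + j1.831 A.
Step 6 — Convert to polar: |I| = 1.839 A, ∠I = 95.5°.

I = 1.839∠95.5° A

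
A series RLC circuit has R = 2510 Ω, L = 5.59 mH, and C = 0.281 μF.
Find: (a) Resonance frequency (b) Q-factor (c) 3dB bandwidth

Step 1 — Resonance condition Im(Z)=0 gives ω₀ = 1/√(LC).
Step 2 — ω₀ = 1/√(0.00559·2.81e-07) = 2.523e+04 rad/s.
Step 3 — f₀ = ω₀/(2π) = 4016 Hz.
Step 4 — Series Q: Q = ω₀L/R = 2.523e+04·0.00559/2510 = 0.05619.
Step 5 — 3dB bandwidth: Δω = ω₀/Q = 4.49e+05 rad/s; BW = Δω/(2π) = 7.146e+04 Hz.

(a) f₀ = 4016 Hz  (b) Q = 0.05619  (c) BW = 7.146e+04 Hz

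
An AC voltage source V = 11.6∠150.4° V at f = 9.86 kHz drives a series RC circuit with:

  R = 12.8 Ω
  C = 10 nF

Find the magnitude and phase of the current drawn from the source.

Step 1 — Angular frequency: ω = 2π·f = 2π·9860 = 6.195e+04 rad/s.
Step 2 — Component impedances:
  R: Z = R = 12.8 Ω
  C: Z = 1/(jωC) = -j/(ω·C) = 0 - j1614 Ω
Step 3 — Series combination: Z_total = R + C = 12.8 - j1614 Ω = 1614∠-89.5° Ω.
Step 4 — Source phasor: V = 11.6∠150.4° V = -10.09 + j5.73 V.
Step 5 — Ohm's law: I = V / Z_total = (-10.09 + j5.73) / (12.8 - j1614) = -0.003599 - j0.00622 A.
Step 6 — Convert to polar: |I| = 0.007186 A, ∠I = -120.1°.

I = 0.007186∠-120.1° A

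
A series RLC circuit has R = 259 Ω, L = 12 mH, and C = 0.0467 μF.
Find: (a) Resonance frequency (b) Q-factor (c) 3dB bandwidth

Step 1 — Resonance: ω₀ = 1/√(LC) = 1/√(0.012·4.67e-08) = 4.224e+04 rad/s.
Step 2 — f₀ = ω₀/(2π) = 6723 Hz.
Step 3 — Series Q: Q = ω₀L/R = 4.224e+04·0.012/259 = 1.957.
Step 4 — Bandwidth: Δω = ω₀/Q = 2.158e+04 rad/s; BW = Δω/(2π) = 3435 Hz.

(a) f₀ = 6723 Hz  (b) Q = 1.957  (c) BW = 3435 Hz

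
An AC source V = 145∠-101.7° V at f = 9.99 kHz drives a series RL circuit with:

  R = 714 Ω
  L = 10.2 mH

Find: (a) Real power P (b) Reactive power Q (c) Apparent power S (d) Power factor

Step 1 — Angular frequency: ω = 2π·f = 2π·9990 = 6.277e+04 rad/s.
Step 2 — Component impedances:
  R: Z = R = 714 Ω
  L: Z = jωL = j·6.277e+04·0.0102 = 0 + j640.2 Ω
Step 3 — Series combination: Z_total = R + L = 714 + j640.2 Ω = 959∠41.9° Ω.
Step 4 — Source phasor: V = 145∠-101.7° V = -29.4 - j142 V.
Step 5 — Current: I = V / Z = -0.1217 - j0.08976 A = 0.1512∠-143.6° A.
Step 6 — Complex power: S = V·I* = 16.32 + j14.64 VA.
Step 7 — Real power: P = Re(S) = 16.32 W.
Step 8 — Reactive power: Q = Im(S) = 14.64 VAR.
Step 9 — Apparent power: |S| = 21.92 VA.
Step 10 — Power factor: PF = P/|S| = 0.7445 (lagging).

(a) P = 16.32 W  (b) Q = 14.64 VAR  (c) S = 21.92 VA  (d) PF = 0.7445 (lagging)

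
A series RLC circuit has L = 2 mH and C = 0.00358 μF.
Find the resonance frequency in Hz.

Step 1 — Resonance condition Im(Z)=0 gives ω₀ = 1/√(LC).
Step 2 — ω₀ = 1/√(0.002·3.58e-09) = 3.737e+05 rad/s.
Step 3 — f₀ = ω₀/(2π) = 5.948e+04 Hz.

f₀ = 5.948e+04 Hz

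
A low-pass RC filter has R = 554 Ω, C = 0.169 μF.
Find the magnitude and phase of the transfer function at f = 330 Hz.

Step 1 — Angular frequency: ω = 2π·330 = 2073 rad/s.
Step 2 — Transfer function: H(jω) = 1/(1 + jωRC).
Step 3 — Denominator: 1 + jωRC = 1 + j·2073·554·1.69e-07 = 1 + j0.1941.
Step 4 — H = 0.9637 - j0.1871.
Step 5 — Magnitude: |H| = 0.9817 (-0.2 dB); phase: φ = -11.0°.

|H| = 0.9817 (-0.2 dB), φ = -11.0°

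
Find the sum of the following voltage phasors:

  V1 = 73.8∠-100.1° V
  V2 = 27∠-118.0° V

Step 1 — Convert each phasor to rectangular form:
  V1 = 73.8·(cos(-100.1°) + j·sin(-100.1°)) = -12.94 - j72.66 V
  V2 = 27·(cos(-118.0°) + j·sin(-118.0°)) = -12.68 - j23.84 V
Step 2 — Sum components: V_total = -25.62 - j96.5 V.
Step 3 — Convert to polar: |V_total| = 99.84 V, ∠V_total = -104.9°.

V_total = 99.84∠-104.9° V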